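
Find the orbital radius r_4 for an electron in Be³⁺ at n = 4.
0.2117 nm (or 2.1167 Å)

The Bohr radius formula is:
r_n = n² a₀ / Z

where a₀ = 0.0529177 nm is the Bohr radius.

For Be³⁺ (Z = 4) at n = 4:
r_4 = 4² × 0.0529177 nm / 4
r_4 = 16 × 0.0529177 nm / 4
r_4 = 0.84668 nm / 4
r_4 = 0.2117 nm

The electron orbits at approximately 0.2117 nm from the nucleus.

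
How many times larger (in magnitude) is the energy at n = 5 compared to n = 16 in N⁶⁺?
10.24

Using E_n = -13.6057 Z² / n² eV with Z = 7:

E_5 = -13.6057 × 7² / 5² = -666.6793 / 25 = -26.66717200 eV
E_16 = -13.6057 × 7² / 16² = -666.6793 / 256 = -2.60421602 eV

The ratio is:
E_5/E_16 = (-26.66717200) / (-2.60421602)
E_5/E_16 = (-666.6793/25) / (-666.6793/256)
E_5/E_16 = 256/25
E_5/E_16 = 10.24
(Note: the Z² factors cancel in the ratio.)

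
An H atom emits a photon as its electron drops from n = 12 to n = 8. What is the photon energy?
0.12 eV

The energy levels are E_n = -13.6057 eV / n².

Energy at n = 12: E_12 = -13.6057 / 12² = -0.09448 eV
Energy at n = 8: E_8 = -13.6057 / 8² = -0.21259 eV

For emission (electron falling to lower state), the photon energy is:
E_photon = E_12 - E_8 = |-0.09448 - (-0.21259)|
E_photon = 0.12 eV

This energy is carried away by the emitted photon.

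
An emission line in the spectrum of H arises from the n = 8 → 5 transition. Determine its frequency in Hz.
8.01900e+13 Hz

First, find the transition energy:
E_8 = -13.6057 / 8² = -0.212589063 eV
E_5 = -13.6057 / 5² = -0.544228000 eV
|ΔE| = |E_5 - E_8| = 0.331638937 eV

Convert to Joules: E = 0.331638937 eV × (1.602177 × 10⁻¹⁹ J/eV) = 5.3134428e-20 J

Using E = hf:
f = E/h = 5.3134428e-20 J / (6.62607 × 10⁻³⁴ J·s)
f = 8.01900e+13 Hz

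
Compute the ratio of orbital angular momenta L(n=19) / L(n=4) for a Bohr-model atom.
4.750000

In the Bohr model, L_n = nℏ, so the ratio is purely the ratio of quantum numbers:

L_19/L_4 = 19ℏ / 4ℏ = 19/4 = 4.750000

The angular momentum scales linearly with n.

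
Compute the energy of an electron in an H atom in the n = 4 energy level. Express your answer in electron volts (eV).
-0.85 eV

The energy levels of a hydrogen-like atom are given by:
E_n = -13.6057 eV / n²

For n = 4:
E_4 = -13.6057 eV / 4²
E_4 = -13.6057 eV / 16
E_4 = -0.85 eV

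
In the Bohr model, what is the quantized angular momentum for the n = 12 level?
1.26549e-33 J·s (or 12ℏ)

In the Bohr model, angular momentum is quantized:
L = nℏ

where ℏ = h/(2π) = 1.0545718e-34 J·s

For n = 12:
L = 12 × 1.0545718e-34 J·s
L = 1.26549e-33 J·s

This can also be written as L = 12ℏ.
The angular momentum is an integer multiple of the reduced Planck constant.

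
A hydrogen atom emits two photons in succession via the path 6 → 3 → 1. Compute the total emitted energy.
13.22776 eV

The energy levels of hydrogen are E_n = -13.6057 / n² eV.

First transition (6 → 3):
ΔE₁ = |E_3 - E_6|
ΔE₁ = |-1.51174444444 - (-0.37793611111)| = 1.13380833 eV

Second transition (3 → 1):
ΔE₂ = |E_1 - E_3|
ΔE₂ = |-13.60570000000 - (-1.51174444444)| = 12.09395556 eV

Total energy released:
E_total = ΔE₁ + ΔE₂ = 1.13380833 + 12.09395556 = 13.22776 eV

Note: This equals the direct transition 6 → 1: 13.22776 eV ✓
Energy is conserved regardless of the path taken.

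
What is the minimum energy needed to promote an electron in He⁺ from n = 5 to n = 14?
1.899 eV

The energy levels of a hydrogen-like atom are E_n = -13.6057 Z² eV / n².

Energy at n = 5: E_5 = -13.6057 × 2² / 5² = -2.176912 eV
Energy at n = 14: E_14 = -13.6057 × 2² / 14² = -0.277667 eV

The excitation energy is the difference:
ΔE = E_14 - E_5
ΔE = -0.277667 - (-2.176912)
ΔE = 1.899 eV

Since this is positive, energy must be absorbed (photon absorption).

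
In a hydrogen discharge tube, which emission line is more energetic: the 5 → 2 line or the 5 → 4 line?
5 → 2

Calculate the energy for each transition:

Transition 5 → 2:
ΔE₁ = |E_2 - E_5| = |-13.6057/2² - (-13.6057/5²)|
ΔE₁ = |-3.401425000000 - (-0.544228000000)| = 2.857197000 eV

Transition 5 → 4:
ΔE₂ = |E_4 - E_5| = |-13.6057/4² - (-13.6057/5²)|
ΔE₂ = |-0.850356250000 - (-0.544228000000)| = 0.306128250 eV

Since 2.857197000 eV > 0.306128250 eV, the transition 5 → 2 emits the more energetic photon.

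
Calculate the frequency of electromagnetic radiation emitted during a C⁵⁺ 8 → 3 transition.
1.1309e+16 Hz

First, find the transition energy:
E_8 = -13.6057 × 6² / 8² = -7.65320625 eV
E_3 = -13.6057 × 6² / 3² = -54.42280000 eV
|ΔE| = |E_3 - E_8| = 46.76959375 eV

Convert to Joules: E = 46.76959375 eV × (1.602177 × 10⁻¹⁹ J/eV) = 7.493317e-18 J

Using E = hf:
f = E/h = 7.493317e-18 J / (6.62607 × 10⁻³⁴ J·s)
f = 1.1309e+16 Hz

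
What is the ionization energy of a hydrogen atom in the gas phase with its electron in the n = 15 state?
0.060 eV

The ionization energy is the energy needed to remove the electron completely (n → ∞).

For hydrogen, E_n = -13.6057 eV / n².

At n = 15: E_15 = -13.6057 / 15² = -0.060470 eV
At n = ∞: E_∞ = 0 eV

Ionization energy = E_∞ - E_15 = 0 - (-0.060470) = 0.060470 eV
Ionization energy ≈ 0.060 eV

This is also called the binding energy of the electron in state n = 15.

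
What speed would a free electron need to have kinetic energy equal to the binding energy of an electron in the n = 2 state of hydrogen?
1.094e+06 m/s (or 0.36487% of c)

The binding energy at n = 2 for hydrogen is:
E_2 = -13.6057/2² = -3.4014250 eV
|E_2| = 3.4014250 eV

Convert to Joules:
KE = 3.4014250 eV × (1.602177 × 10⁻¹⁹ J/eV) = 5.44968e-19 J

Using KE = ½mv²:
v = √(2·KE/m_e)
v = √(2 × 5.44968e-19 J / 9.10938 × 10⁻³¹ kg)
v = 1.094e+06 m/s

This is approximately 0.36487% the speed of light.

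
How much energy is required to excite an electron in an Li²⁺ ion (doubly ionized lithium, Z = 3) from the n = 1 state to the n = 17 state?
122.0276 eV

The energy levels of a hydrogen-like atom are E_n = -13.6057 Z² eV / n².

Energy at n = 1: E_1 = -13.6057 × 3² / 1² = -122.4513000 eV
Energy at n = 17: E_17 = -13.6057 × 3² / 17² = -0.4237069 eV

The excitation energy is the difference:
ΔE = E_17 - E_1
ΔE = -0.4237069 - (-122.4513000)
ΔE = 122.0276 eV

Since this is positive, energy must be absorbed (photon absorption).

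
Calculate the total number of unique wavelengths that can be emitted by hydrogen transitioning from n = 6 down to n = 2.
10

The electron can occupy levels n = 2, 3, ..., 6 during de-excitation — that is m = 6 - 2 + 1 = 5 distinct levels.

The number of distinct spectral lines equals the number of ways to choose 2 of these m levels (each pair gives one possible emission transition):

Number of lines = m(m-1)/2 = 5×4/2 = 10

These correspond to all possible transitions between the 5 levels:
6 → 5, 6 → 4, 6 → 3, 6 → 2, 5 → 4, 5 → 3, 5 → 2, 4 → 3...

Each transition produces a photon with a unique energy (and thus wavelength). This count does not depend on Z.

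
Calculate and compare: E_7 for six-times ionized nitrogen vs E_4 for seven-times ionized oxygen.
O⁷⁺ at n = 4 (E = -54.42280 eV)

Using E_n = -13.6057 Z² / n² eV:

N⁶⁺ (Z = 7) at n = 7:
E = -13.6057 × 7² / 7² = -13.6057 × 49 / 49 = -13.60570000 eV

O⁷⁺ (Z = 8) at n = 4:
E = -13.6057 × 8² / 4² = -13.6057 × 64 / 16 = -54.42280000 eV

Since -54.42280000 eV < -13.60570000 eV,
O⁷⁺ at n = 4 is more tightly bound (requires more energy to ionize).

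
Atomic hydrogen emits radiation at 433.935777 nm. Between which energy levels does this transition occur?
n = 5 → n = 2

First, find the photon energy from the wavelength (hc = 1239.84 eV·nm):
E = hc/λ = 1239.84 eV·nm / 433.935777 nm = 2.8571970 eV

The energy levels of hydrogen satisfy E_n = -13.6057 / n² eV, so an emission n_i → n_f releases
ΔE = 13.6057 × (1/n_f² − 1/n_i²) eV.

Setting ΔE equal to the photon energy:
1/n_f² − 1/n_i² = 2.8571970 / 13.6057 = 0.21000000

Since 1/n_i² must be positive, we need 1/n_f² > 0.21000000, i.e. n_f ≤ 2. For each allowed n_f, solve n_i = (1/n_f² − 0.21000000)^(−1/2) and check whether it is a whole number:
  n_f = 1: 1/n_i² = 1.00000000 − 0.21000000 = 0.79000000 → n_i = 1.125  (not an integer) ✗
  n_f = 2: 1/n_i² = 0.25000000 − 0.21000000 = 0.04000000 → n_i = 5.000  → integer, n_i = 5 ✓

Only n_f = 2 gives an integer upper level, n_i = 5.

The transition is from n = 5 to n = 2 (emission).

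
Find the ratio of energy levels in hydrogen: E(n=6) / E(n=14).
5.4444

Using E_n = -13.6057 Z² / n² eV with Z = 1:

E_6 = -13.6057 / 6² = -13.6057 / 36 = -0.3779361111 eV
E_14 = -13.6057 / 14² = -13.6057 / 196 = -0.0694168367 eV

The ratio is:
E_6/E_14 = (-0.3779361111) / (-0.0694168367)
E_6/E_14 = (-13.6057/36) / (-13.6057/196)
E_6/E_14 = 196/36
E_6/E_14 = 5.4444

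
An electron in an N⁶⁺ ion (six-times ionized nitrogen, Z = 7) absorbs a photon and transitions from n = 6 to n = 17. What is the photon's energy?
16.212021 eV

The energy levels of a hydrogen-like atom are E_n = -13.6057 Z² eV / n².

Energy at n = 6: E_6 = -13.6057 × 7² / 6² = -18.518869444 eV
Energy at n = 17: E_17 = -13.6057 × 7² / 17² = -2.306848789 eV

The excitation energy is the difference:
ΔE = E_17 - E_6
ΔE = -2.306848789 - (-18.518869444)
ΔE = 16.212021 eV

Since this is positive, energy must be absorbed (photon absorption).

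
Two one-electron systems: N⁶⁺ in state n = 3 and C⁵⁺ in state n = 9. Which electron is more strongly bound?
N⁶⁺ at n = 3 (E = -74.075478 eV)

Using E_n = -13.6057 Z² / n² eV:

N⁶⁺ (Z = 7) at n = 3:
E = -13.6057 × 7² / 3² = -13.6057 × 49 / 9 = -74.075477778 eV

C⁵⁺ (Z = 6) at n = 9:
E = -13.6057 × 6² / 9² = -13.6057 × 36 / 81 = -6.046977778 eV

Since -74.075477778 eV < -6.046977778 eV,
N⁶⁺ at n = 3 is more tightly bound (requires more energy to ionize).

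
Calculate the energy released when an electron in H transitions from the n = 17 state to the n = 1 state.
13.558621 eV

The energy levels are E_n = -13.6057 eV / n².

Energy at n = 17: E_17 = -13.6057 / 17² = -0.047078547 eV
Energy at n = 1: E_1 = -13.6057 / 1² = -13.605700000 eV

For emission (electron falling to lower state), the photon energy is:
E_photon = E_17 - E_1 = |-0.047078547 - (-13.605700000)|
E_photon = 13.558621 eV

This energy is carried away by the emitted photon.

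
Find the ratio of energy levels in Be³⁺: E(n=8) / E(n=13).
2.640625

Using E_n = -13.6057 Z² / n² eV with Z = 4:

E_8 = -13.6057 × 4² / 8² = -217.6912 / 64 = -3.401425000 eV
E_13 = -13.6057 × 4² / 13² = -217.6912 / 169 = -1.288113609 eV

The ratio is:
E_8/E_13 = (-3.401425000) / (-1.288113609)
E_8/E_13 = (-217.6912/64) / (-217.6912/169)
E_8/E_13 = 169/64
E_8/E_13 = 2.640625
(Note: the Z² factors cancel in the ratio.)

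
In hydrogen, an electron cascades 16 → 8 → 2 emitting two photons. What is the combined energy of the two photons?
3.34828 eV

The energy levels of hydrogen are E_n = -13.6057 / n² eV.

First transition (16 → 8):
ΔE₁ = |E_8 - E_16|
ΔE₁ = |-0.21258906250 - (-0.05314726563)| = 0.15944180 eV

Second transition (8 → 2):
ΔE₂ = |E_2 - E_8|
ΔE₂ = |-3.40142500000 - (-0.21258906250)| = 3.18883594 eV

Total energy released:
E_total = ΔE₁ + ΔE₂ = 0.15944180 + 3.18883594 = 3.34828 eV

Note: This equals the direct transition 16 → 2: 3.34828 eV ✓
Energy is conserved regardless of the path taken.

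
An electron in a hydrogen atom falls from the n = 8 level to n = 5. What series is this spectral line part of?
Pfund series

The spectral series in hydrogen are named based on the final (lower) energy level:
- Lyman series: n_final = 1 (ultraviolet)
- Balmer series: n_final = 2 (visible/near-UV)
- Paschen series: n_final = 3 (infrared)
- Brackett series: n_final = 4 (infrared)
- Pfund series: n_final = 5 (far infrared)

Since this transition ends at n = 5, it belongs to the Pfund series.

For reference, this 8 → 5 line has photon energy
ΔE = 13.6057 eV × (1/5² - 1/8²) = 0.331638938 eV,
corresponding to wavelength λ = hc/ΔE = 1239.84 eV·nm / 0.331638938 eV = 3738.524 nm in the far infrared region.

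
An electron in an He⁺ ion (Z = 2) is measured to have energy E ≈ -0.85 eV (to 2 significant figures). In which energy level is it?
n = 8

The exact energy levels follow E_n = -13.6057 Z² / n² eV with Z = 2.

The measured value (-0.85 eV) is reported to only 2 significant figures, so we must test candidate n values and see which one matches to that precision.

Candidate energies:
  n = 6:  E = -13.6057 × 2² / 6² = -1.51174 eV
  n = 7:  E = -13.6057 × 2² / 7² = -1.11067 eV
  n = 8:  E = -13.6057 × 2² / 8² = -0.85036 eV  ← matches
  n = 9:  E = -13.6057 × 2² / 9² = -0.67189 eV
  n = 10:  E = -13.6057 × 2² / 10² = -0.54423 eV

Checking against the measurement of -0.85 eV (2 sig figs), only n = 8 agrees:
E_8 = -0.85036 eV, which rounds to -0.85 eV ✓

Therefore n = 8.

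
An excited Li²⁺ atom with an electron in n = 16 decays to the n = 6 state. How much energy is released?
2.923 eV

The energy levels are E_n = -13.6057 Z² eV / n².

Energy at n = 16: E_16 = -13.6057 × 3² / 16² = -0.478325 eV
Energy at n = 6: E_6 = -13.6057 × 3² / 6² = -3.401425 eV

For emission (electron falling to lower state), the photon energy is:
E_photon = E_16 - E_6 = |-0.478325 - (-3.401425)|
E_photon = 2.923 eV

This energy is carried away by the emitted photon.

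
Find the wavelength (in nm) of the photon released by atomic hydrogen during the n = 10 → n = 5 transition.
3037.55044 nm

First, find the transition energy using E_n = -13.6057 / n² eV:
E_10 = -13.6057 / 10² = -0.13605700000 eV
E_5 = -13.6057 / 5² = -0.54422800000 eV

Photon energy: |ΔE| = |E_5 - E_10| = 0.40817100000 eV

Convert to wavelength using E = hc/λ with hc = 1239.84 eV·nm:
λ = hc/E = 1239.84 eV·nm / 0.40817100000 eV
λ = 3037.55044 nm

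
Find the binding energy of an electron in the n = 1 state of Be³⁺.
217.6912 eV

The ionization energy is the energy needed to remove the electron completely (n → ∞).

For a hydrogen-like ion with Z = 4, E_n = -13.6057 Z² / n² eV.

At n = 1: E_1 = -13.6057 × 4² / 1² = -217.6912000 eV
At n = ∞: E_∞ = 0 eV

Ionization energy = E_∞ - E_1 = 0 - (-217.6912000) = 217.6912000 eV
Ionization energy ≈ 217.6912 eV

This is also called the binding energy of the electron in state n = 1.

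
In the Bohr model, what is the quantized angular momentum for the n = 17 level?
1.793e-33 J·s (or 17ℏ)

In the Bohr model, angular momentum is quantized:
L = nℏ

where ℏ = h/(2π) = 1.05457e-34 J·s

For n = 17:
L = 17 × 1.05457e-34 J·s
L = 1.793e-33 J·s

This can also be written as L = 17ℏ.
The angular momentum is an integer multiple of the reduced Planck constant.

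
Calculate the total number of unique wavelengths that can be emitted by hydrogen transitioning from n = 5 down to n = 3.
3

The electron can occupy levels n = 3, 4, ..., 5 during de-excitation — that is m = 5 - 3 + 1 = 3 distinct levels.

The number of distinct spectral lines equals the number of ways to choose 2 of these m levels (each pair gives one possible emission transition):

Number of lines = m(m-1)/2 = 3×2/2 = 3

These correspond to all possible transitions between the 3 levels:
5 → 4, 5 → 3, 4 → 3

Each transition produces a photon with a unique energy (and thus wavelength). This count does not depend on Z.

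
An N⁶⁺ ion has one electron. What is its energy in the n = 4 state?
-41.66746 eV

For hydrogen-like ions, the energy levels scale with Z²:
E_n = -13.6057 Z² / n² eV

For N⁶⁺ (Z = 7) at n = 4:
E_4 = -13.6057 × 7² / 4²
E_4 = -13.6057 × 49 / 16
E_4 = -666.6793 / 16
E_4 = -41.66746 eV

The energy is 49 times more negative than hydrogen at the same n due to the stronger nuclear charge.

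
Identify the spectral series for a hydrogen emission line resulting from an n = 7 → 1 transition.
Lyman series

The spectral series in hydrogen are named based on the final (lower) energy level:
- Lyman series: n_final = 1 (ultraviolet)
- Balmer series: n_final = 2 (visible/near-UV)
- Paschen series: n_final = 3 (infrared)
- Brackett series: n_final = 4 (infrared)
- Pfund series: n_final = 5 (far infrared)

Since this transition ends at n = 1, it belongs to the Lyman series.

For reference, this 7 → 1 line has photon energy
ΔE = 13.6057 eV × (1/1² - 1/7²) = 13.3280 eV,
corresponding to wavelength λ = hc/ΔE = 1239.84 eV·nm / 13.3280 eV = 93.03 nm in the ultraviolet region.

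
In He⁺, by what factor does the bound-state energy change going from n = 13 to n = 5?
6.7600

Using E_n = -13.6057 Z² / n² eV with Z = 2:

E_5 = -13.6057 × 2² / 5² = -54.4228 / 25 = -2.1769120000 eV
E_13 = -13.6057 × 2² / 13² = -54.4228 / 169 = -0.3220284024 eV

The ratio is:
E_5/E_13 = (-2.1769120000) / (-0.3220284024)
E_5/E_13 = (-54.4228/25) / (-54.4228/169)
E_5/E_13 = 169/25
E_5/E_13 = 6.7600
(Note: the Z² factors cancel in the ratio.)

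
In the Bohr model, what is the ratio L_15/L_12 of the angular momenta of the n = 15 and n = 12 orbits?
1.2500

In the Bohr model, L_n = nℏ, so the ratio is purely the ratio of quantum numbers:

L_15/L_12 = 15ℏ / 12ℏ = 15/12 = 1.2500

The angular momentum scales linearly with n.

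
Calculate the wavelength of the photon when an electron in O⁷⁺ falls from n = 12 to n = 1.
1.43381 nm

First, find the transition energy using E_n = -13.6057 Z² / n² eV:
E_12 = -13.6057 × 8² / 12² = -6.0469778 eV
E_1 = -13.6057 × 8² / 1² = -870.7648000 eV

Photon energy: |ΔE| = |E_1 - E_12| = 864.7178222 eV

Convert to wavelength using E = hc/λ with hc = 1239.84 eV·nm:
λ = hc/E = 1239.84 eV·nm / 864.7178222 eV
λ = 1.43381 nm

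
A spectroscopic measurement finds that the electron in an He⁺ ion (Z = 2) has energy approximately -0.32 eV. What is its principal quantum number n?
n = 13

The exact energy levels follow E_n = -13.6057 Z² / n² eV with Z = 2.

The measured value (-0.32 eV) is reported to only 2 significant figures, so we must test candidate n values and see which one matches to that precision.

Candidate energies:
  n = 11:  E = -13.6057 × 2² / 11² = -0.44978 eV
  n = 12:  E = -13.6057 × 2² / 12² = -0.37794 eV
  n = 13:  E = -13.6057 × 2² / 13² = -0.32203 eV  ← matches
  n = 14:  E = -13.6057 × 2² / 14² = -0.27767 eV
  n = 15:  E = -13.6057 × 2² / 15² = -0.24188 eV

Checking against the measurement of -0.32 eV (2 sig figs), only n = 13 agrees:
E_13 = -0.32203 eV, which rounds to -0.32 eV ✓

Therefore n = 13.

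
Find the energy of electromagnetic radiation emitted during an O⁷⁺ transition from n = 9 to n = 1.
860.015 eV

The energy levels are E_n = -13.6057 Z² eV / n².

Energy at n = 9: E_9 = -13.6057 × 8² / 9² = -10.750183 eV
Energy at n = 1: E_1 = -13.6057 × 8² / 1² = -870.764800 eV

For emission (electron falling to lower state), the photon energy is:
E_photon = E_9 - E_1 = |-10.750183 - (-870.764800)|
E_photon = 860.015 eV

This energy is carried away by the emitted photon.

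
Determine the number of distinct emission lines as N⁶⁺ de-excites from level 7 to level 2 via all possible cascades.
15

The electron can occupy levels n = 2, 3, ..., 7 during de-excitation — that is m = 7 - 2 + 1 = 6 distinct levels.

The number of distinct spectral lines equals the number of ways to choose 2 of these m levels (each pair gives one possible emission transition):

Number of lines = m(m-1)/2 = 6×5/2 = 15

These correspond to all possible transitions between the 6 levels:
7 → 6, 7 → 5, 7 → 4, 7 → 3, 7 → 2, 6 → 5, 6 → 4, 6 → 3...

Each transition produces a photon with a unique energy (and thus wavelength). This count does not depend on Z.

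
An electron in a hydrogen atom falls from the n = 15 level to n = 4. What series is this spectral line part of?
Brackett series

The spectral series in hydrogen are named based on the final (lower) energy level:
- Lyman series: n_final = 1 (ultraviolet)
- Balmer series: n_final = 2 (visible/near-UV)
- Paschen series: n_final = 3 (infrared)
- Brackett series: n_final = 4 (infrared)
- Pfund series: n_final = 5 (far infrared)

Since this transition ends at n = 4, it belongs to the Brackett series.

For reference, this 15 → 4 line has photon energy
ΔE = 13.6057 eV × (1/4² - 1/15²) = 0.78988647222 eV,
corresponding to wavelength λ = hc/ΔE = 1239.84 eV·nm / 0.78988647222 eV = 1569.64329 nm in the infrared region.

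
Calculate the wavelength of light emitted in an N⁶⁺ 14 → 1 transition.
1.86926 nm

First, find the transition energy using E_n = -13.6057 Z² / n² eV:
E_14 = -13.6057 × 7² / 14² = -3.4014250 eV
E_1 = -13.6057 × 7² / 1² = -666.6793000 eV

Photon energy: |ΔE| = |E_1 - E_14| = 663.2778750 eV

Convert to wavelength using E = hc/λ with hc = 1239.84 eV·nm:
λ = hc/E = 1239.84 eV·nm / 663.2778750 eV
λ = 1.86926 nm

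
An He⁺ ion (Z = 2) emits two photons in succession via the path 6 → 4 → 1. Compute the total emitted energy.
52.9111 eV

The energy levels of He⁺ are E_n = -13.6057 × 2² / n² eV.

First transition (6 → 4):
ΔE₁ = |E_4 - E_6|
ΔE₁ = |-3.4014250000 - (-1.5117444444)| = 1.8896806 eV

Second transition (4 → 1):
ΔE₂ = |E_1 - E_4|
ΔE₂ = |-54.4228000000 - (-3.4014250000)| = 51.0213750 eV

Total energy released:
E_total = ΔE₁ + ΔE₂ = 1.8896806 + 51.0213750 = 52.9111 eV

Note: This equals the direct transition 6 → 1: 52.9111 eV ✓
Energy is conserved regardless of the path taken.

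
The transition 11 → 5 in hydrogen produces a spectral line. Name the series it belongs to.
Pfund series

The spectral series in hydrogen are named based on the final (lower) energy level:
- Lyman series: n_final = 1 (ultraviolet)
- Balmer series: n_final = 2 (visible/near-UV)
- Paschen series: n_final = 3 (infrared)
- Brackett series: n_final = 4 (infrared)
- Pfund series: n_final = 5 (far infrared)

Since this transition ends at n = 5, it belongs to the Pfund series.

For reference, this 11 → 5 line has photon energy
ΔE = 13.6057 eV × (1/5² - 1/11²) = 0.431784198 eV,
corresponding to wavelength λ = hc/ΔE = 1239.84 eV·nm / 0.431784198 eV = 2871.434 nm in the far infrared region.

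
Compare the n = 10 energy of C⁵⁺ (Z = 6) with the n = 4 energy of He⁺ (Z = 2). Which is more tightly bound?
C⁵⁺ at n = 10 (E = -4.90 eV)

Using E_n = -13.6057 Z² / n² eV:

C⁵⁺ (Z = 6) at n = 10:
E = -13.6057 × 6² / 10² = -13.6057 × 36 / 100 = -4.89805 eV

He⁺ (Z = 2) at n = 4:
E = -13.6057 × 2² / 4² = -13.6057 × 4 / 16 = -3.40143 eV

Since -4.89805 eV < -3.40143 eV,
C⁵⁺ at n = 10 is more tightly bound (requires more energy to ionize).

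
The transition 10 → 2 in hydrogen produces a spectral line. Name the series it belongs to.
Balmer series

The spectral series in hydrogen are named based on the final (lower) energy level:
- Lyman series: n_final = 1 (ultraviolet)
- Balmer series: n_final = 2 (visible/near-UV)
- Paschen series: n_final = 3 (infrared)
- Brackett series: n_final = 4 (infrared)
- Pfund series: n_final = 5 (far infrared)

Since this transition ends at n = 2, it belongs to the Balmer series.

For reference, this 10 → 2 line has photon energy
ΔE = 13.6057 eV × (1/2² - 1/10²) = 3.265368000 eV,
corresponding to wavelength λ = hc/ΔE = 1239.84 eV·nm / 3.265368000 eV = 379.69380 nm in the visible/near-UV region.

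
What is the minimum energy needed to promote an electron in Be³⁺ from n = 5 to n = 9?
6.020 eV

The energy levels of a hydrogen-like atom are E_n = -13.6057 Z² eV / n².

Energy at n = 5: E_5 = -13.6057 × 4² / 5² = -8.707648 eV
Energy at n = 9: E_9 = -13.6057 × 4² / 9² = -2.687546 eV

The excitation energy is the difference:
ΔE = E_9 - E_5
ΔE = -2.687546 - (-8.707648)
ΔE = 6.020 eV

Since this is positive, energy must be absorbed (photon absorption).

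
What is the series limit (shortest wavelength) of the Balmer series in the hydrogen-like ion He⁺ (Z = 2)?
91.126513 nm

The series limit corresponds to the transition from n = ∞ to n = 2.
This is the highest energy (shortest wavelength) transition in the Balmer series.

E_∞ = 0 eV
E_2 = -13.6057 × 2² / 2² = -13.60570000 eV

Energy at series limit:
ΔE = E_∞ - E_2 = 0 - (-13.60570000) = 13.60570000 eV
λ = hc/E = 1239.84 eV·nm / 13.60570000 eV = 91.126513 nm

This energy equals the ionization energy from the n = 2 state of He⁺.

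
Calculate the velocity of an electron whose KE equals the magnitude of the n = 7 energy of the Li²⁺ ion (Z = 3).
9.376e+05 m/s (or 0.3127% of c)

The binding energy at n = 7 for Li²⁺ is:
E_7 = -13.6057 × 3²/7² = -2.499006 eV
|E_7| = 2.499006 eV

Convert to Joules:
KE = 2.499006 eV × (1.602177 × 10⁻¹⁹ J/eV) = 4.00385e-19 J

Using KE = ½mv²:
v = √(2·KE/m_e)
v = √(2 × 4.00385e-19 J / 9.10938 × 10⁻³¹ kg)
v = 9.376e+05 m/s

This is approximately 0.3127% the speed of light.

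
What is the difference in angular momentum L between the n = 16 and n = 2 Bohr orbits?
1.47640e-33 J·s (or 14ℏ)

In the Bohr model, L_n = nℏ where ℏ = 1.0545718e-34 J·s.

L_16 = 16ℏ = 1.6873149e-33 J·s
L_2 = 2ℏ = 2.1091436e-34 J·s

ΔL = L_16 - L_2 = (16 - 2)ℏ = 14ℏ
ΔL = 14 × 1.0545718e-34 J·s = 1.47640e-33 J·s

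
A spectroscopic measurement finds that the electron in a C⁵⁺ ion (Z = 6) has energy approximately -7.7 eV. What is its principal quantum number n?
n = 8

The exact energy levels follow E_n = -13.6057 Z² / n² eV with Z = 6.

The measured value (-7.7 eV) is reported to only 2 significant figures, so we must test candidate n values and see which one matches to that precision.

Candidate energies:
  n = 6:  E = -13.6057 × 6² / 6² = -13.605700 eV
  n = 7:  E = -13.6057 × 6² / 7² = -9.996024 eV
  n = 8:  E = -13.6057 × 6² / 8² = -7.653206 eV  ← matches
  n = 9:  E = -13.6057 × 6² / 9² = -6.046978 eV
  n = 10:  E = -13.6057 × 6² / 10² = -4.898052 eV

Checking against the measurement of -7.7 eV (2 sig figs), only n = 8 agrees:
E_8 = -7.653206 eV, which rounds to -7.7 eV ✓

Therefore n = 8.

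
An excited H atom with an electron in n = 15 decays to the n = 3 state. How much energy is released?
1.451275 eV

The energy levels are E_n = -13.6057 eV / n².

Energy at n = 15: E_15 = -13.6057 / 15² = -0.060469778 eV
Energy at n = 3: E_3 = -13.6057 / 3² = -1.511744444 eV

For emission (electron falling to lower state), the photon energy is:
E_photon = E_15 - E_3 = |-0.060469778 - (-1.511744444)|
E_photon = 1.451275 eV

This energy is carried away by the emitted photon.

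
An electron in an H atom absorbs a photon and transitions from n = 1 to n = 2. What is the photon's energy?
10.204 eV

The energy levels of a hydrogen-like atom are E_n = -13.6057 eV / n².

Energy at n = 1: E_1 = -13.6057 / 1² = -13.605700 eV
Energy at n = 2: E_2 = -13.6057 / 2² = -3.401425 eV

The excitation energy is the difference:
ΔE = E_2 - E_1
ΔE = -3.401425 - (-13.605700)
ΔE = 10.204 eV

Since this is positive, energy must be absorbed (photon absorption).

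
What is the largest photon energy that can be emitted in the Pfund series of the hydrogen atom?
0.5442 eV

The series limit corresponds to the transition from n = ∞ to n = 5.
This is the highest energy (shortest wavelength) transition in the Pfund series.

E_∞ = 0 eV
E_5 = -13.6057 / 5² = -0.5442 eV

Energy at series limit:
ΔE = E_∞ - E_5 = 0 - (-0.5442) = 0.5442 eV

This energy equals the ionization energy from the n = 5 state of hydrogen.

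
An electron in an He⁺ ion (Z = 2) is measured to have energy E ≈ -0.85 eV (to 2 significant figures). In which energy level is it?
n = 8

The exact energy levels follow E_n = -13.6057 Z² / n² eV with Z = 2.

The measured value (-0.85 eV) is reported to only 2 significant figures, so we must test candidate n values and see which one matches to that precision.

Candidate energies:
  n = 6:  E = -13.6057 × 2² / 6² = -1.51174 eV
  n = 7:  E = -13.6057 × 2² / 7² = -1.11067 eV
  n = 8:  E = -13.6057 × 2² / 8² = -0.85036 eV  ← matches
  n = 9:  E = -13.6057 × 2² / 9² = -0.67189 eV
  n = 10:  E = -13.6057 × 2² / 10² = -0.54423 eV

Checking against the measurement of -0.85 eV (2 sig figs), only n = 8 agrees:
E_8 = -0.85036 eV, which rounds to -0.85 eV ✓

Therefore n = 8.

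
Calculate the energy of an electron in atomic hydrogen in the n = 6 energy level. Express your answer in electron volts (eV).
-0.37794 eV

The energy levels of a hydrogen-like atom are given by:
E_n = -13.6057 eV / n²

For n = 6:
E_6 = -13.6057 eV / 6²
E_6 = -13.6057 eV / 36
E_6 = -0.37794 eV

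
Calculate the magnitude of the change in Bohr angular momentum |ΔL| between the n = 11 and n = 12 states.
1.055e-34 J·s (or 1ℏ)

In the Bohr model, L_n = nℏ where ℏ = 1.05457e-34 J·s.

L_12 = 12ℏ = 1.26548e-33 J·s
L_11 = 11ℏ = 1.16003e-33 J·s

ΔL = L_12 - L_11 = (12 - 11)ℏ = 1ℏ
ΔL = 1 × 1.05457e-34 J·s = 1.055e-34 J·s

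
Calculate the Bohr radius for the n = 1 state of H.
0.0529 nm (or 0.5292 Å)

The Bohr radius formula is:
r_n = n² a₀ / Z

where a₀ = 0.0529177 nm is the Bohr radius.

For H (Z = 1) at n = 1:
r_1 = 1² × 0.0529177 nm / 1
r_1 = 1 × 0.0529177 nm / 1
r_1 = 0.05292 nm / 1
r_1 = 0.0529 nm

The electron orbits at approximately 0.0529 nm from the nucleus.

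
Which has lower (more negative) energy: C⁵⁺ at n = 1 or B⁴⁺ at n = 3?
C⁵⁺ at n = 1 (E = -489.80520 eV)

Using E_n = -13.6057 Z² / n² eV:

C⁵⁺ (Z = 6) at n = 1:
E = -13.6057 × 6² / 1² = -13.6057 × 36 / 1 = -489.80520000 eV

B⁴⁺ (Z = 5) at n = 3:
E = -13.6057 × 5² / 3² = -13.6057 × 25 / 9 = -37.79361111 eV

Since -489.80520000 eV < -37.79361111 eV,
C⁵⁺ at n = 1 is more tightly bound (requires more energy to ionize).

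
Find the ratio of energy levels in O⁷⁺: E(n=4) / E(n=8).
4.000000

Using E_n = -13.6057 Z² / n² eV with Z = 8:

E_4 = -13.6057 × 8² / 4² = -870.7648 / 16 = -54.422800000000 eV
E_8 = -13.6057 × 8² / 8² = -870.7648 / 64 = -13.605700000000 eV

The ratio is:
E_4/E_8 = (-54.422800000000) / (-13.605700000000)
E_4/E_8 = (-870.7648/16) / (-870.7648/64)
E_4/E_8 = 64/16
E_4/E_8 = 4.000000
(Note: the Z² factors cancel in the ratio.)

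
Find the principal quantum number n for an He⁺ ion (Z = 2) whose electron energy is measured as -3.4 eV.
n = 4

The exact energy levels follow E_n = -13.6057 Z² / n² eV with Z = 2.

The measured value (-3.4 eV) is reported to only 2 significant figures, so we must test candidate n values and see which one matches to that precision.

Candidate energies:
  n = 2:  E = -13.6057 × 2² / 2² = -13.60570 eV
  n = 3:  E = -13.6057 × 2² / 3² = -6.04698 eV
  n = 4:  E = -13.6057 × 2² / 4² = -3.40143 eV  ← matches
  n = 5:  E = -13.6057 × 2² / 5² = -2.17691 eV
  n = 6:  E = -13.6057 × 2² / 6² = -1.51174 eV

Checking against the measurement of -3.4 eV (2 sig figs), only n = 4 agrees:
E_4 = -3.40143 eV, which rounds to -3.4 eV ✓

Therefore n = 4.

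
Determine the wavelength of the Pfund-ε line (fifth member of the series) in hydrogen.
3037.55044 nm

The lines of a series are numbered from the longest wavelength (smallest ΔE) outward; the fifth line is the transition from n = n_f + 5 to n_f.
The Pfund series has all transitions ending at n_f = 5.

For H, the fifth line (ε-line) is the jump from n = 10 to n = 5:
E_10 = -13.6057 / 10² = -0.13605700000 eV
E_5 = -13.6057 / 5² = -0.54422800000 eV
ΔE = E_10 - E_5 = 0.40817100000 eV

λ = hc/E = 1239.84 eV·nm / 0.40817100000 eV
λ = 3037.55044 nm

This is the ε-line of the Pfund series in H.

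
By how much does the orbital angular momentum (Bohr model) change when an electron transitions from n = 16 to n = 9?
7.3820e-34 J·s (or 7ℏ)

In the Bohr model, L_n = nℏ where ℏ = 1.054572e-34 J·s.

L_16 = 16ℏ = 1.687315e-33 J·s
L_9 = 9ℏ = 9.491148e-34 J·s

ΔL = L_16 - L_9 = (16 - 9)ℏ = 7ℏ
ΔL = 7 × 1.054572e-34 J·s = 7.3820e-34 J·s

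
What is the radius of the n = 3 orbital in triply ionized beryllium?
0.119065 nm (or 1.190649 Å)

The Bohr radius formula is:
r_n = n² a₀ / Z

where a₀ = 0.052917721 nm is the Bohr radius.

For Be³⁺ (Z = 4) at n = 3:
r_3 = 3² × 0.052917721 nm / 4
r_3 = 9 × 0.052917721 nm / 4
r_3 = 0.4762595 nm / 4
r_3 = 0.119065 nm

The electron orbits at approximately 0.119065 nm from the nucleus.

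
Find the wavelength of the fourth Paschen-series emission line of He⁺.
251.17 nm

The lines of a series are numbered from the longest wavelength (smallest ΔE) outward; the fourth line is the transition from n = n_f + 4 to n_f.
The Paschen series has all transitions ending at n_f = 3.

For He⁺ (Z = 2), the fourth line (δ-line) is the jump from n = 7 to n = 3:
E_7 = -13.6057 × 2² / 7² = -1.110669 eV
E_3 = -13.6057 × 2² / 3² = -6.046978 eV
ΔE = E_7 - E_3 = 4.936309 eV

λ = hc/E = 1239.84 eV·nm / 4.936309 eV
λ = 251.17 nm

This is the δ-line of the Paschen series in He⁺.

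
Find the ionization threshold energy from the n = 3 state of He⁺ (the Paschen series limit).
6.046978 eV

The series limit corresponds to the transition from n = ∞ to n = 3.
This is the highest energy (shortest wavelength) transition in the Paschen series.

E_∞ = 0 eV
E_3 = -13.6057 × 2² / 3² = -6.046978 eV

Energy at series limit:
ΔE = E_∞ - E_3 = 0 - (-6.046978) = 6.046978 eV

This energy equals the ionization energy from the n = 3 state of He⁺.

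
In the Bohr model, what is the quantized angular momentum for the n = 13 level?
1.371e-33 J·s (or 13ℏ)

In the Bohr model, angular momentum is quantized:
L = nℏ

where ℏ = h/(2π) = 1.05457e-34 J·s

For n = 13:
L = 13 × 1.05457e-34 J·s
L = 1.371e-33 J·s

This can also be written as L = 13ℏ.
The angular momentum is an integer multiple of the reduced Planck constant.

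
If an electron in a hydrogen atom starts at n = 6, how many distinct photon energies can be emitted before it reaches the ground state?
15

The electron can occupy levels n = 1, 2, ..., 6 during de-excitation — that is m = 6 - 1 + 1 = 6 distinct levels.

The number of distinct spectral lines equals the number of ways to choose 2 of these m levels (each pair gives one possible emission transition):

Number of lines = m(m-1)/2 = 6×5/2 = 15

These correspond to all possible transitions between the 6 levels:
6 → 5, 6 → 4, 6 → 3, 6 → 2, 6 → 1, 5 → 4, 5 → 3, 5 → 2...

Each transition produces a photon with a unique energy (and thus wavelength). This count does not depend on Z.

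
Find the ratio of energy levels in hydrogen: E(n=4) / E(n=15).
14.0625

Using E_n = -13.6057 Z² / n² eV with Z = 1:

E_4 = -13.6057 / 4² = -13.6057 / 16 = -0.8503562500 eV
E_15 = -13.6057 / 15² = -13.6057 / 225 = -0.0604697778 eV

The ratio is:
E_4/E_15 = (-0.8503562500) / (-0.0604697778)
E_4/E_15 = (-13.6057/16) / (-13.6057/225)
E_4/E_15 = 225/16
E_4/E_15 = 14.0625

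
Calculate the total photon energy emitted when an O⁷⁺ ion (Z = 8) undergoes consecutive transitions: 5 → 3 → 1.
835.9342 eV

The energy levels of O⁷⁺ are E_n = -13.6057 × 8² / n² eV.

First transition (5 → 3):
ΔE₁ = |E_3 - E_5|
ΔE₁ = |-96.7516444444 - (-34.8305920000)| = 61.9210524 eV

Second transition (3 → 1):
ΔE₂ = |E_1 - E_3|
ΔE₂ = |-870.7648000000 - (-96.7516444444)| = 774.0131556 eV

Total energy released:
E_total = ΔE₁ + ΔE₂ = 61.9210524 + 774.0131556 = 835.9342 eV

Note: This equals the direct transition 5 → 1: 835.9342 eV ✓
Energy is conserved regardless of the path taken.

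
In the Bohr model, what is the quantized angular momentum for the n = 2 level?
2.109e-34 J·s (or 2ℏ)

In the Bohr model, angular momentum is quantized:
L = nℏ

where ℏ = h/(2π) = 1.05457e-34 J·s

For n = 2:
L = 2 × 1.05457e-34 J·s
L = 2.109e-34 J·s

This can also be written as L = 2ℏ.
The angular momentum is an integer multiple of the reduced Planck constant.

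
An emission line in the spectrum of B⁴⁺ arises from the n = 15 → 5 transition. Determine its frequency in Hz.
2.92431e+15 Hz

First, find the transition energy:
E_15 = -13.6057 × 5² / 15² = -1.51174444 eV
E_5 = -13.6057 × 5² / 5² = -13.60570000 eV
|ΔE| = |E_5 - E_15| = 12.09395556 eV

Convert to Joules: E = 12.09395556 eV × (1.602177 × 10⁻¹⁹ J/eV) = 1.9376657e-18 J

Using E = hf:
f = E/h = 1.9376657e-18 J / (6.62607 × 10⁻³⁴ J·s)
f = 2.92431e+15 Hz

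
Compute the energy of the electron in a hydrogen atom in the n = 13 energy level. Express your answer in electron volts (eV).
-0.0805 eV

The energy levels of a hydrogen-like atom are given by:
E_n = -13.6057 eV / n²

For n = 13:
E_13 = -13.6057 eV / 13²
E_13 = -13.6057 eV / 169
E_13 = -0.0805 eV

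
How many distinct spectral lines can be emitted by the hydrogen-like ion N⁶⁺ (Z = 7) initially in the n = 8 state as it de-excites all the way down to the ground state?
28

The electron can occupy levels n = 1, 2, ..., 8 during de-excitation — that is m = 8 - 1 + 1 = 8 distinct levels.

The number of distinct spectral lines equals the number of ways to choose 2 of these m levels (each pair gives one possible emission transition):

Number of lines = m(m-1)/2 = 8×7/2 = 28

These correspond to all possible transitions between the 8 levels:
8 → 7, 8 → 6, 8 → 5, 8 → 4, 8 → 3, 8 → 2, 8 → 1, 7 → 6...

Each transition produces a photon with a unique energy (and thus wavelength). This count does not depend on Z.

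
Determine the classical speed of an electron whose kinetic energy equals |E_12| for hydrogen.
1.82e+05 m/s (or 0.0608% of c)

The binding energy at n = 12 for hydrogen is:
E_12 = -13.6057/12² = -0.0944840 eV
|E_12| = 0.0944840 eV

Convert to Joules:
KE = 0.0944840 eV × (1.602177 × 10⁻¹⁹ J/eV) = 1.5138e-20 J

Using KE = ½mv²:
v = √(2·KE/m_e)
v = √(2 × 1.5138e-20 J / 9.10938 × 10⁻³¹ kg)
v = 1.82e+05 m/s

This is approximately 0.0608% the speed of light.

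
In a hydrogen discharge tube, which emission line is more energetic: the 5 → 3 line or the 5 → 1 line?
5 → 1

Calculate the energy for each transition:

Transition 5 → 3:
ΔE₁ = |E_3 - E_5| = |-13.6057/3² - (-13.6057/5²)|
ΔE₁ = |-1.51174444444 - (-0.54422800000)| = 0.96751644 eV

Transition 5 → 1:
ΔE₂ = |E_1 - E_5| = |-13.6057/1² - (-13.6057/5²)|
ΔE₂ = |-13.60570000000 - (-0.54422800000)| = 13.06147200 eV

Since 13.06147200 eV > 0.96751644 eV, the transition 5 → 1 emits the more energetic photon.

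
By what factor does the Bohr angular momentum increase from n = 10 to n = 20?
2.000

In the Bohr model, L_n = nℏ, so the ratio is purely the ratio of quantum numbers:

L_20/L_10 = 20ℏ / 10ℏ = 20/10 = 2.000

The angular momentum scales linearly with n.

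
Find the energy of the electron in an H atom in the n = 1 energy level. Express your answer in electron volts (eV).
-13.605700 eV

The energy levels of a hydrogen-like atom are given by:
E_n = -13.6057 eV / n²

For n = 1:
E_1 = -13.6057 eV / 1²
E_1 = -13.6057 eV / 1
E_1 = -13.605700 eV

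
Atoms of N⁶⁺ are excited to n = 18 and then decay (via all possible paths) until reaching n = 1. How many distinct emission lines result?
153

The electron can occupy levels n = 1, 2, ..., 18 during de-excitation — that is m = 18 - 1 + 1 = 18 distinct levels.

The number of distinct spectral lines equals the number of ways to choose 2 of these m levels (each pair gives one possible emission transition):

Number of lines = m(m-1)/2 = 18×17/2 = 153

These correspond to all possible transitions between the 18 levels:
18 → 17, 18 → 16, 18 → 15, 18 → 14, 18 → 13, 18 → 12, 18 → 11, 18 → 10...

Each transition produces a photon with a unique energy (and thus wavelength). This count does not depend on Z.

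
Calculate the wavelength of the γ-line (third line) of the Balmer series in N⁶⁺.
8.856 nm

The lines of a series are numbered from the longest wavelength (smallest ΔE) outward; the third line is the transition from n = n_f + 3 to n_f.
The Balmer series has all transitions ending at n_f = 2.

For N⁶⁺ (Z = 7), the third line (γ-line) is the jump from n = 5 to n = 2:
E_5 = -13.6057 × 7² / 5² = -26.66717 eV
E_2 = -13.6057 × 7² / 2² = -166.66983 eV
ΔE = E_5 - E_2 = 140.00266 eV

λ = hc/E = 1239.84 eV·nm / 140.00266 eV
λ = 8.856 nm

This is the γ-line of the Balmer series in N⁶⁺.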